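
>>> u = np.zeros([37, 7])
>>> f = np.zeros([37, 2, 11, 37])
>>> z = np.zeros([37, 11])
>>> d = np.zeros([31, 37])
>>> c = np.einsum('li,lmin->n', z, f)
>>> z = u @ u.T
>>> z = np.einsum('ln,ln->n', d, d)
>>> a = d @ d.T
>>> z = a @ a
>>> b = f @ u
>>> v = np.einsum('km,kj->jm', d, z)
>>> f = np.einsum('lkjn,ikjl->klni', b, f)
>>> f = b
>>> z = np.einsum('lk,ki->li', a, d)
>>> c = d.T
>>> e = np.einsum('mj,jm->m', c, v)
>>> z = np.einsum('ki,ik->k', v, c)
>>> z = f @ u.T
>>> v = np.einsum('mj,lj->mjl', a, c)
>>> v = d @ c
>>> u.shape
(37, 7)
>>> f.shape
(37, 2, 11, 7)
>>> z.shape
(37, 2, 11, 37)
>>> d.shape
(31, 37)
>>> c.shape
(37, 31)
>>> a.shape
(31, 31)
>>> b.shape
(37, 2, 11, 7)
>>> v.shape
(31, 31)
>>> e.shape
(37,)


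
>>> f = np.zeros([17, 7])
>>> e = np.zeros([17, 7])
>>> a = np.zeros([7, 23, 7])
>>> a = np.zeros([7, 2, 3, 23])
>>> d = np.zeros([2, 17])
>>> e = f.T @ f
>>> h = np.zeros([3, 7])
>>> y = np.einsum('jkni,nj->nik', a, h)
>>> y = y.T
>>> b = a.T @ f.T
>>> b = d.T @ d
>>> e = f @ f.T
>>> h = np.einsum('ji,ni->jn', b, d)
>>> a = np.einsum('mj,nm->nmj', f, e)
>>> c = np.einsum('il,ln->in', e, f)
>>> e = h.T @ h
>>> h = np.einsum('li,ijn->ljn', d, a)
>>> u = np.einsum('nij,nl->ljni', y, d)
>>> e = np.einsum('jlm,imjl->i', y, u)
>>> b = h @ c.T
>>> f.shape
(17, 7)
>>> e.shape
(17,)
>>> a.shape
(17, 17, 7)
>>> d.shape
(2, 17)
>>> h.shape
(2, 17, 7)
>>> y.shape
(2, 23, 3)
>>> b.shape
(2, 17, 17)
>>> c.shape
(17, 7)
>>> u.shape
(17, 3, 2, 23)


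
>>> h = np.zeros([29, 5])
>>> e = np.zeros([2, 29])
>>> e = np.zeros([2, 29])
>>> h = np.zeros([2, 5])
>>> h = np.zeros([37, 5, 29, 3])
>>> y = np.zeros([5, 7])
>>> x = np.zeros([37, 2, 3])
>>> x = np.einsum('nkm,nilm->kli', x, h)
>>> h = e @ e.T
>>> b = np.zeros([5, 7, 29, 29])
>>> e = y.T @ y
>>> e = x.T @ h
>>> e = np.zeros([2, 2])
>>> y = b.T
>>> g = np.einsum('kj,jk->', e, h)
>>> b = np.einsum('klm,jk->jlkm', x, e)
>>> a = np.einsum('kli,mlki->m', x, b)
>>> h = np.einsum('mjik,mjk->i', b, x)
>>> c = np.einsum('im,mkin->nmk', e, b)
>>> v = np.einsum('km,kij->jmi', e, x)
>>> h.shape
(2,)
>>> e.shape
(2, 2)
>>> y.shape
(29, 29, 7, 5)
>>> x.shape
(2, 29, 5)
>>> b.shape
(2, 29, 2, 5)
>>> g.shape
()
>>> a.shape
(2,)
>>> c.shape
(5, 2, 29)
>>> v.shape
(5, 2, 29)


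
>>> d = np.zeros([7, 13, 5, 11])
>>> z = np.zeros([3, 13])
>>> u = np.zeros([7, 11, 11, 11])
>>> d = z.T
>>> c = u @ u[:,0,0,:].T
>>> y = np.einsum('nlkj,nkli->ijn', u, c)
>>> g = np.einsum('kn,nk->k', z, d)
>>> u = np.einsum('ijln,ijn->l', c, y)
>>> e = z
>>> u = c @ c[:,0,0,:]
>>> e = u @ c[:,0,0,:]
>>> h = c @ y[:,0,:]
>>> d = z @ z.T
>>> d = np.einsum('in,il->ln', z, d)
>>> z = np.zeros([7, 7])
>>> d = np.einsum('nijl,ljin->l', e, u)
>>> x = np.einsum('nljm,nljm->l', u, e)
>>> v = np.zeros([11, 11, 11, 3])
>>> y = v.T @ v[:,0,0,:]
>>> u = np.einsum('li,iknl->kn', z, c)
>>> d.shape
(7,)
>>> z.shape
(7, 7)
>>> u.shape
(11, 11)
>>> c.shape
(7, 11, 11, 7)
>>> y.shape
(3, 11, 11, 3)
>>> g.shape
(3,)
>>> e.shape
(7, 11, 11, 7)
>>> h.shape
(7, 11, 11, 7)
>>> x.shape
(11,)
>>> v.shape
(11, 11, 11, 3)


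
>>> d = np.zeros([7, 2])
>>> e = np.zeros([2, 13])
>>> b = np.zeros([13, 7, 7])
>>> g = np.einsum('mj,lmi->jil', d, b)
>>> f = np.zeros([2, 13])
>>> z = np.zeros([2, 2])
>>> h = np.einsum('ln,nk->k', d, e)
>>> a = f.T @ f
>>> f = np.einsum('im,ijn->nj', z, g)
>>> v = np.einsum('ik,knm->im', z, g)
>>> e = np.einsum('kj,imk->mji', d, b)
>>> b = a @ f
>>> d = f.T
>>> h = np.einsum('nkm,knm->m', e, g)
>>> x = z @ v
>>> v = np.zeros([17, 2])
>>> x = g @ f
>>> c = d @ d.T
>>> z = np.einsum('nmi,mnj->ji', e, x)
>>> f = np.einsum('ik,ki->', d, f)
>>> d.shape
(7, 13)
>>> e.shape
(7, 2, 13)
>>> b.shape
(13, 7)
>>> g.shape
(2, 7, 13)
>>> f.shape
()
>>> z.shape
(7, 13)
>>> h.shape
(13,)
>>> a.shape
(13, 13)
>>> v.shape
(17, 2)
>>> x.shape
(2, 7, 7)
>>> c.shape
(7, 7)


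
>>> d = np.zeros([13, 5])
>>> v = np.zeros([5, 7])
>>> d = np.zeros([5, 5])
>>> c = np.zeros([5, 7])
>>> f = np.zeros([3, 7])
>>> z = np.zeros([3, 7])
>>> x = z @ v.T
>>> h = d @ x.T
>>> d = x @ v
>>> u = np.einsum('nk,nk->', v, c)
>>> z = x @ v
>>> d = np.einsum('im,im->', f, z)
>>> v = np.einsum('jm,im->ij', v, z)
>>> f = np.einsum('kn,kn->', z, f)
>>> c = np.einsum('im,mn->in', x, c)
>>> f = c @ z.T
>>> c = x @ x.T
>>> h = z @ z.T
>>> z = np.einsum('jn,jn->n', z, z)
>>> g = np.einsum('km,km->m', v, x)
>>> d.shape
()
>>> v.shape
(3, 5)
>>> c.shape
(3, 3)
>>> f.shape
(3, 3)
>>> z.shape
(7,)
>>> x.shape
(3, 5)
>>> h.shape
(3, 3)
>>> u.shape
()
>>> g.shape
(5,)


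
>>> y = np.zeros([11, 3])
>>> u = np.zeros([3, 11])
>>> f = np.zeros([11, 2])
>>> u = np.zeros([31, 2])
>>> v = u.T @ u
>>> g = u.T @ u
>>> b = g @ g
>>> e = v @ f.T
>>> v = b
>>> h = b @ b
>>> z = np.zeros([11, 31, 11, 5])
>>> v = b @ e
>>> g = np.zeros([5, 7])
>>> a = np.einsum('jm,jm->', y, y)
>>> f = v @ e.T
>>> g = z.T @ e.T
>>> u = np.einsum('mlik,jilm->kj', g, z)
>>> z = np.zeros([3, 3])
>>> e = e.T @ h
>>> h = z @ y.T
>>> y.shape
(11, 3)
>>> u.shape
(2, 11)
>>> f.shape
(2, 2)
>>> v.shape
(2, 11)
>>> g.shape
(5, 11, 31, 2)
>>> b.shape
(2, 2)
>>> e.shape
(11, 2)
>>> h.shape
(3, 11)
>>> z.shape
(3, 3)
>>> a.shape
()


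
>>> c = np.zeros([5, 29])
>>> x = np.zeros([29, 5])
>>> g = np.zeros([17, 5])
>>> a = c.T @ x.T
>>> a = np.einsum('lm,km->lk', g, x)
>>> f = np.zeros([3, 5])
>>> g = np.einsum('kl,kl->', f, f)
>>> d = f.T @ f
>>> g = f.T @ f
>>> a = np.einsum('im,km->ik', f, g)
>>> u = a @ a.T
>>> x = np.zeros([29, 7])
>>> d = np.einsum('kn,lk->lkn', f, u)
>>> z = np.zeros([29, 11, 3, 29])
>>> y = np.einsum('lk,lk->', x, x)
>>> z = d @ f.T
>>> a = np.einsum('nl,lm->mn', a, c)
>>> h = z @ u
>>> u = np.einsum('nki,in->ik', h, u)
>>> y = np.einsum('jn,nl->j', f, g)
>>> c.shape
(5, 29)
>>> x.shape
(29, 7)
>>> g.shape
(5, 5)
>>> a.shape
(29, 3)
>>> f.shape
(3, 5)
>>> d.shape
(3, 3, 5)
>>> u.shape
(3, 3)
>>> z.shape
(3, 3, 3)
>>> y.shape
(3,)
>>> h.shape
(3, 3, 3)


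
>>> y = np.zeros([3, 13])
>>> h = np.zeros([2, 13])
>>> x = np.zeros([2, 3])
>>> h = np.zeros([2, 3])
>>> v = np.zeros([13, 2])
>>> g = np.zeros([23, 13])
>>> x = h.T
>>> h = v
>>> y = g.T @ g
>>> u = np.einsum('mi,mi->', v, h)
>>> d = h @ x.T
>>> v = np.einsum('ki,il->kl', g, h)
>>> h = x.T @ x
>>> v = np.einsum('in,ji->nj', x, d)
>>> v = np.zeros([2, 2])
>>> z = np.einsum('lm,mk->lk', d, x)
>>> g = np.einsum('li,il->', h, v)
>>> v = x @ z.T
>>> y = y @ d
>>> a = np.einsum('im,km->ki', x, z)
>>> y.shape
(13, 3)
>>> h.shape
(2, 2)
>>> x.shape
(3, 2)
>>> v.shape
(3, 13)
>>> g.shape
()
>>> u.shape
()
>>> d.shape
(13, 3)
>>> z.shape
(13, 2)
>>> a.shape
(13, 3)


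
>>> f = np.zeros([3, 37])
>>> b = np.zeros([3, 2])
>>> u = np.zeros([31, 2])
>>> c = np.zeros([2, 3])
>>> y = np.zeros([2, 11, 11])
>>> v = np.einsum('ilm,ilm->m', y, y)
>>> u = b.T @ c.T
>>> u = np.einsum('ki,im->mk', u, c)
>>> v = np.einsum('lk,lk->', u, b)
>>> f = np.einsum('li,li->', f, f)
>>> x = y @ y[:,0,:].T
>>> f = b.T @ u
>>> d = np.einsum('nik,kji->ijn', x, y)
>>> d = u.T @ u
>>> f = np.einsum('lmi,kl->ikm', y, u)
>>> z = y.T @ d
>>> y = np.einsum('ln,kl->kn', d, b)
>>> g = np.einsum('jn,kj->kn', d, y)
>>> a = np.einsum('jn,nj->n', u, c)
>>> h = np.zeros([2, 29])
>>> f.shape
(11, 3, 11)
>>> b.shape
(3, 2)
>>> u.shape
(3, 2)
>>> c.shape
(2, 3)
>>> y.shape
(3, 2)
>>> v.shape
()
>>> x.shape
(2, 11, 2)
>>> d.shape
(2, 2)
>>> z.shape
(11, 11, 2)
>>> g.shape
(3, 2)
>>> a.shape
(2,)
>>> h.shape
(2, 29)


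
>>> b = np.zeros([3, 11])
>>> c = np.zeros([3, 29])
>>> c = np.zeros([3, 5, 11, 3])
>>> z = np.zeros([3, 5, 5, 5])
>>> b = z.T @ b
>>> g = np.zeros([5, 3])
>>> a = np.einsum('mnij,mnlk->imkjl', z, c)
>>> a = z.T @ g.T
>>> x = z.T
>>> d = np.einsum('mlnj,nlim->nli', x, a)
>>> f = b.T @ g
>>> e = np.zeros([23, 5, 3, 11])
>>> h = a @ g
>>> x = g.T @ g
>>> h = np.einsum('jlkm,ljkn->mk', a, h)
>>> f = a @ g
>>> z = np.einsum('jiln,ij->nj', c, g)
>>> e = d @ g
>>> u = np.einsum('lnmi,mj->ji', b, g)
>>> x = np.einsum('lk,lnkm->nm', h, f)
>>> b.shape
(5, 5, 5, 11)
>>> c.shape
(3, 5, 11, 3)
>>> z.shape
(3, 3)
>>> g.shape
(5, 3)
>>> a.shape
(5, 5, 5, 5)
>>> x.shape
(5, 3)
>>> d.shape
(5, 5, 5)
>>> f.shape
(5, 5, 5, 3)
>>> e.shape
(5, 5, 3)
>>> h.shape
(5, 5)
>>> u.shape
(3, 11)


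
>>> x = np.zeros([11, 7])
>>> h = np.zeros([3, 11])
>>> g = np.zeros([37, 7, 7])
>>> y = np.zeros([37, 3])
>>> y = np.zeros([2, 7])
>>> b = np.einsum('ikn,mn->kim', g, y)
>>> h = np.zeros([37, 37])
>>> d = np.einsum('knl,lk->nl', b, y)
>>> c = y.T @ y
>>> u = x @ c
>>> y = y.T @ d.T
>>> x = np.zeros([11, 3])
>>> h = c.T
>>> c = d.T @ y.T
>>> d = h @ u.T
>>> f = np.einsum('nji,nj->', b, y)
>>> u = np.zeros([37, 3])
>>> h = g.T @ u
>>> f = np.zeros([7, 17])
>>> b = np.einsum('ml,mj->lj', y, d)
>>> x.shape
(11, 3)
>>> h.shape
(7, 7, 3)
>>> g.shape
(37, 7, 7)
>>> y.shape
(7, 37)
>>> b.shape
(37, 11)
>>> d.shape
(7, 11)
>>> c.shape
(2, 7)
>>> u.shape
(37, 3)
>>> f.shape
(7, 17)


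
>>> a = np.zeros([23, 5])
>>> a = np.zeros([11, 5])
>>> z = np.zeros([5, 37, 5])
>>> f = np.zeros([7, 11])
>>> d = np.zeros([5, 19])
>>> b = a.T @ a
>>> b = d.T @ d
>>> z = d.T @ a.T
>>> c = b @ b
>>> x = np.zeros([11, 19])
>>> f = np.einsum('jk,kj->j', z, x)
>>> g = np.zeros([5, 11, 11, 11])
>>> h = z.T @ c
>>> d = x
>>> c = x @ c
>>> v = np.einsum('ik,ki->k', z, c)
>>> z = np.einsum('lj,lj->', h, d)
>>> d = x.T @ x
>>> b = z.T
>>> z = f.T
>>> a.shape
(11, 5)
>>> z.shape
(19,)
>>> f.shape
(19,)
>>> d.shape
(19, 19)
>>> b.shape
()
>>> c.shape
(11, 19)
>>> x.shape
(11, 19)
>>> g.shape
(5, 11, 11, 11)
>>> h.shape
(11, 19)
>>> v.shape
(11,)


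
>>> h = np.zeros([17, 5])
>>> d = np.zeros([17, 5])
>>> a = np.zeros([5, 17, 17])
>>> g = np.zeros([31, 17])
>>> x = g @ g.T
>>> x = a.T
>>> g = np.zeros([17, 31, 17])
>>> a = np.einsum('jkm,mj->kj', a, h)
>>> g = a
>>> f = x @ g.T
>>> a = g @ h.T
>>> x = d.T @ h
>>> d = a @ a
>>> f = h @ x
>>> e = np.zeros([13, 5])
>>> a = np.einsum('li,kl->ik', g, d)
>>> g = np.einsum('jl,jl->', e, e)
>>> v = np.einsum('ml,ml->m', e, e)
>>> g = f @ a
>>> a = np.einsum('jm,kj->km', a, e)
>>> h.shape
(17, 5)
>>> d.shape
(17, 17)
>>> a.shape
(13, 17)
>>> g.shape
(17, 17)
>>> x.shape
(5, 5)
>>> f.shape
(17, 5)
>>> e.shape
(13, 5)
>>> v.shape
(13,)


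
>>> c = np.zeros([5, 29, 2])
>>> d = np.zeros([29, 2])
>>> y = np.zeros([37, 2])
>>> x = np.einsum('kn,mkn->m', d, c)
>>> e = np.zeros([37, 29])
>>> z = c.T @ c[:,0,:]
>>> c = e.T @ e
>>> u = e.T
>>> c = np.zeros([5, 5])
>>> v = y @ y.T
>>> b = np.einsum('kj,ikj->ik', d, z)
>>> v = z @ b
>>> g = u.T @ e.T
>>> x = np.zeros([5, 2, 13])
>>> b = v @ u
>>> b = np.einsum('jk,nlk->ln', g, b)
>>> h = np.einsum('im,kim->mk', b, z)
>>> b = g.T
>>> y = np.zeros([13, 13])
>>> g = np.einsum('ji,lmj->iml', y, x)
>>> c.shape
(5, 5)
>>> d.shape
(29, 2)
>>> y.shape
(13, 13)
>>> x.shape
(5, 2, 13)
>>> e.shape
(37, 29)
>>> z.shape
(2, 29, 2)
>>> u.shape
(29, 37)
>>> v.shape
(2, 29, 29)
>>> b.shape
(37, 37)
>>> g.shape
(13, 2, 5)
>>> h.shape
(2, 2)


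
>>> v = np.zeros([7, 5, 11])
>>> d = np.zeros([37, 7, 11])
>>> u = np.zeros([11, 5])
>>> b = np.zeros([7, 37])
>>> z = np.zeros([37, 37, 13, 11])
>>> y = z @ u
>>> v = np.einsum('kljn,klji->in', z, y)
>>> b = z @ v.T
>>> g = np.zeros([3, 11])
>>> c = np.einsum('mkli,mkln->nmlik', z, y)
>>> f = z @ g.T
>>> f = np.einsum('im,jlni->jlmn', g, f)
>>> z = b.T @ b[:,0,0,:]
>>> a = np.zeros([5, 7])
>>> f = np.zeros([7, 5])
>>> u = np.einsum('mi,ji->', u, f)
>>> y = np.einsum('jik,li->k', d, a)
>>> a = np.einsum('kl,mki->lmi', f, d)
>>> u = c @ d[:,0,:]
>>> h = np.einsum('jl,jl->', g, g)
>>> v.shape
(5, 11)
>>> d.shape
(37, 7, 11)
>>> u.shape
(5, 37, 13, 11, 11)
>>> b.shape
(37, 37, 13, 5)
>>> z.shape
(5, 13, 37, 5)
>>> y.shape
(11,)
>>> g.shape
(3, 11)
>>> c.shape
(5, 37, 13, 11, 37)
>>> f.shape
(7, 5)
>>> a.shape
(5, 37, 11)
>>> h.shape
()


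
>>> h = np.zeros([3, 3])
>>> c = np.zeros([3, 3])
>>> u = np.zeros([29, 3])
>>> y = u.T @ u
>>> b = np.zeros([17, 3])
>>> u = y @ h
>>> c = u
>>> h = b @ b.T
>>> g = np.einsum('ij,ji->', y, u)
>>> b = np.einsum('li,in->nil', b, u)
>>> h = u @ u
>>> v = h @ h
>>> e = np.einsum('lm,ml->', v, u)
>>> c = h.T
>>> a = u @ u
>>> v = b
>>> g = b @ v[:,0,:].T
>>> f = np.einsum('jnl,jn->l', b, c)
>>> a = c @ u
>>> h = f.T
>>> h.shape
(17,)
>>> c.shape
(3, 3)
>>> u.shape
(3, 3)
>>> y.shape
(3, 3)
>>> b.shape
(3, 3, 17)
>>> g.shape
(3, 3, 3)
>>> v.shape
(3, 3, 17)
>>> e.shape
()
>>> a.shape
(3, 3)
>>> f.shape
(17,)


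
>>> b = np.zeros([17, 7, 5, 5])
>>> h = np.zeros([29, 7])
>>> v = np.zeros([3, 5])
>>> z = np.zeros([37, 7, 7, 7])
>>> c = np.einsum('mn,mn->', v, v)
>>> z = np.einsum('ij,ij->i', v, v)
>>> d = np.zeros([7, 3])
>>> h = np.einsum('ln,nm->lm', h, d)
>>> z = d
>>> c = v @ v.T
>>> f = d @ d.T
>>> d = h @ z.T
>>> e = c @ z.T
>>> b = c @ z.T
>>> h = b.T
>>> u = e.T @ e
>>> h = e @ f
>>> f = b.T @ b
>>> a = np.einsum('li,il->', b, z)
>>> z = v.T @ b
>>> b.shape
(3, 7)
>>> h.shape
(3, 7)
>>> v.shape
(3, 5)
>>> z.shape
(5, 7)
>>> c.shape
(3, 3)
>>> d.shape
(29, 7)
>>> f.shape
(7, 7)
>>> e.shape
(3, 7)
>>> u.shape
(7, 7)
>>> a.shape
()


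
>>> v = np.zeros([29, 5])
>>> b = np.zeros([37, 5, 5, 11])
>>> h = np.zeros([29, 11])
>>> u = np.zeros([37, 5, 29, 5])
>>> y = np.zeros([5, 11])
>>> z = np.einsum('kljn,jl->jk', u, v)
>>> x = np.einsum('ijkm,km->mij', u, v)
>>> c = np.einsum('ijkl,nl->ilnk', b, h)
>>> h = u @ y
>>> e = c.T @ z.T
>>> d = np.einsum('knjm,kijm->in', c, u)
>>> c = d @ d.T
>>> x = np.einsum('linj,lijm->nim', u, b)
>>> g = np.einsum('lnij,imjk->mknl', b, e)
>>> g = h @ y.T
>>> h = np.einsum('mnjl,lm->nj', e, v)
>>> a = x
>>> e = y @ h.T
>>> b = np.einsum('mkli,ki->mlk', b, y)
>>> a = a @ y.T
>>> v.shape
(29, 5)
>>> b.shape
(37, 5, 5)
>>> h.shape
(29, 11)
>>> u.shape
(37, 5, 29, 5)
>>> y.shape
(5, 11)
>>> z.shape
(29, 37)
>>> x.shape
(29, 5, 11)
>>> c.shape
(5, 5)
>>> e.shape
(5, 29)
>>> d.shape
(5, 11)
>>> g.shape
(37, 5, 29, 5)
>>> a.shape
(29, 5, 5)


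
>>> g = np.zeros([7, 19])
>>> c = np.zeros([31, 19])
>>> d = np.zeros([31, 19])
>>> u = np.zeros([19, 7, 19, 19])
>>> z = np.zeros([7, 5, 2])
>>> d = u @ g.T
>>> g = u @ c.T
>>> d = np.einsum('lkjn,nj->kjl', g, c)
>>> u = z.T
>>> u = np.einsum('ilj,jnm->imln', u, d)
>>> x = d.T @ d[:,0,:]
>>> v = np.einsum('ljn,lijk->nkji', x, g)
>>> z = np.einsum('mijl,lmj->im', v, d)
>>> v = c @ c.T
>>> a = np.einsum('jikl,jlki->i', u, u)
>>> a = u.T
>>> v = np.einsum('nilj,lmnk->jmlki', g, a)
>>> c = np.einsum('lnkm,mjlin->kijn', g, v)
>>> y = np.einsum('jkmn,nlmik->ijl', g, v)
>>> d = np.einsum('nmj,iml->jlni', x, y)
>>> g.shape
(19, 7, 19, 31)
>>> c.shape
(19, 2, 5, 7)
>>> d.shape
(19, 5, 19, 2)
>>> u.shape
(2, 19, 5, 19)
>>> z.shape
(31, 19)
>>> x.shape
(19, 19, 19)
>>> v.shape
(31, 5, 19, 2, 7)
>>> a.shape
(19, 5, 19, 2)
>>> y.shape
(2, 19, 5)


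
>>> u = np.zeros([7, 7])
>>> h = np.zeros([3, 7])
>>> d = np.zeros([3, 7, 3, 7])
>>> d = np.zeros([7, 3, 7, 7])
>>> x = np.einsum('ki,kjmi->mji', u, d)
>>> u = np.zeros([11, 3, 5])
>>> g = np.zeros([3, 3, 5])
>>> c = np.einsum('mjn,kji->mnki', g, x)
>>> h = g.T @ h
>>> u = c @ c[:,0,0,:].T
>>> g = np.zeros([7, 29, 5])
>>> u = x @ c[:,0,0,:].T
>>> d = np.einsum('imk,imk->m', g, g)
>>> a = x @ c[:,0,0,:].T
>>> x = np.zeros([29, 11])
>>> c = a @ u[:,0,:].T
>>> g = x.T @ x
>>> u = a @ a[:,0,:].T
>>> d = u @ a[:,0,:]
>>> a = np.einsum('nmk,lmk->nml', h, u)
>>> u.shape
(7, 3, 7)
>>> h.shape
(5, 3, 7)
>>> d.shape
(7, 3, 3)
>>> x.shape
(29, 11)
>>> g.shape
(11, 11)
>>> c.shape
(7, 3, 7)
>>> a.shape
(5, 3, 7)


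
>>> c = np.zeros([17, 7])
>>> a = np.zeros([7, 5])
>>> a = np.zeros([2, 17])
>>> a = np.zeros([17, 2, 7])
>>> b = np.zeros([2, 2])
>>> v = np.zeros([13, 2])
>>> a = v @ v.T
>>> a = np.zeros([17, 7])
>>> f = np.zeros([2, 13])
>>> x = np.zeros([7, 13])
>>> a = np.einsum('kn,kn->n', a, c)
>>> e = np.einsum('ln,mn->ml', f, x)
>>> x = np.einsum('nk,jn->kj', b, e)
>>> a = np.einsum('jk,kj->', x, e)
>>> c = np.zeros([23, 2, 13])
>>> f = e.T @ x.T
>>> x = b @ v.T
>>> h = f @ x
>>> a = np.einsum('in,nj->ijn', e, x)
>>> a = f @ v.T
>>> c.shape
(23, 2, 13)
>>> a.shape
(2, 13)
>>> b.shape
(2, 2)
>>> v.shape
(13, 2)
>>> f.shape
(2, 2)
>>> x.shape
(2, 13)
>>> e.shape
(7, 2)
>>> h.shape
(2, 13)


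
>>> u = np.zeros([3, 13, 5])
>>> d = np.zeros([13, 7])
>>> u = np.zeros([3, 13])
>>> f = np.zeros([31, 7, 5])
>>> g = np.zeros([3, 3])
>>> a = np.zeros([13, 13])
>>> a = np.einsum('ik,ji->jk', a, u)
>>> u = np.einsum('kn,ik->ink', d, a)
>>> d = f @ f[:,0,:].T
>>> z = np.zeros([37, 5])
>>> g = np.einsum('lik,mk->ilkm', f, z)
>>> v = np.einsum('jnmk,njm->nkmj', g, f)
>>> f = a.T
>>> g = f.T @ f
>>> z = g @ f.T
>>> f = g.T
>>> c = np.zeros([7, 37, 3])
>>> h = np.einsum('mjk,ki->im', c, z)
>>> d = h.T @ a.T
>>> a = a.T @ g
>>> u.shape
(3, 7, 13)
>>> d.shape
(7, 3)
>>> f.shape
(3, 3)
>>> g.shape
(3, 3)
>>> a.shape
(13, 3)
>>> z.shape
(3, 13)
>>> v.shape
(31, 37, 5, 7)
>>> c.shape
(7, 37, 3)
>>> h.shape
(13, 7)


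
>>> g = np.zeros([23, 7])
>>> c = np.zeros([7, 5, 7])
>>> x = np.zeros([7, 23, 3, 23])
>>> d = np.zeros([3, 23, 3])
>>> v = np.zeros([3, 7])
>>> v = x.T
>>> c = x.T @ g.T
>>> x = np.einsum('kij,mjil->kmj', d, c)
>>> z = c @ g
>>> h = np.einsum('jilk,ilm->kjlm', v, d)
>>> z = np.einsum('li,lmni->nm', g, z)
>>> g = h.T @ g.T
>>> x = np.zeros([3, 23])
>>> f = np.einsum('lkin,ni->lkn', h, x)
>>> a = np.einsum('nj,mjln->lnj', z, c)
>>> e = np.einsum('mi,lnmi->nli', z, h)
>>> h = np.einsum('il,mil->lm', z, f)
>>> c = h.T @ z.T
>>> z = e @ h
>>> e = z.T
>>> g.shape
(3, 23, 23, 23)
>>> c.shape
(7, 23)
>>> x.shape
(3, 23)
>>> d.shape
(3, 23, 3)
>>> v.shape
(23, 3, 23, 7)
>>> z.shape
(23, 7, 7)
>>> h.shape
(3, 7)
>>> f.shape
(7, 23, 3)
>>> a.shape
(23, 23, 3)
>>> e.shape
(7, 7, 23)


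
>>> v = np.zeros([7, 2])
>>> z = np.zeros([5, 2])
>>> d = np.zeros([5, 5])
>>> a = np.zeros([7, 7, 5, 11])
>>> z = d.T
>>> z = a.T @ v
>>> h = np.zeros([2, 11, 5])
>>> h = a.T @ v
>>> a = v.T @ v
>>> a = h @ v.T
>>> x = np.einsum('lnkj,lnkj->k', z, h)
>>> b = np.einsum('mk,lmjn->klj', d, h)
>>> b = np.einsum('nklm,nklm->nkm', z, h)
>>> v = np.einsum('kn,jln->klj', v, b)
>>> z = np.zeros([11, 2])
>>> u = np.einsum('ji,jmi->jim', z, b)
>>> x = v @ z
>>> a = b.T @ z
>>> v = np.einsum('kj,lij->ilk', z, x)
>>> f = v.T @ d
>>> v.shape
(5, 7, 11)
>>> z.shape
(11, 2)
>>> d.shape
(5, 5)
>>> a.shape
(2, 5, 2)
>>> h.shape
(11, 5, 7, 2)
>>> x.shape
(7, 5, 2)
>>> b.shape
(11, 5, 2)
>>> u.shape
(11, 2, 5)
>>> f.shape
(11, 7, 5)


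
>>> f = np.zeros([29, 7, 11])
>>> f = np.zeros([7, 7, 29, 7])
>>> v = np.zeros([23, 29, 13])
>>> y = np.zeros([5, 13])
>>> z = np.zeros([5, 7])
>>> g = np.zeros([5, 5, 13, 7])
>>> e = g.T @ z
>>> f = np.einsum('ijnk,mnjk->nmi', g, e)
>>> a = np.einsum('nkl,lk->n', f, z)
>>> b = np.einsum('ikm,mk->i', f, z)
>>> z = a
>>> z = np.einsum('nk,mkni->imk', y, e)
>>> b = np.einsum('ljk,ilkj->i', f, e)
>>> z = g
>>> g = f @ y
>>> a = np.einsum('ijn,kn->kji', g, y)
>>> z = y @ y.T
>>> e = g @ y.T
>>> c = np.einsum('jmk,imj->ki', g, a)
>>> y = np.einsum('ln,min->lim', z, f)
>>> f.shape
(13, 7, 5)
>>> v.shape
(23, 29, 13)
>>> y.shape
(5, 7, 13)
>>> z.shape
(5, 5)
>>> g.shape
(13, 7, 13)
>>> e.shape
(13, 7, 5)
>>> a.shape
(5, 7, 13)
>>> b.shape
(7,)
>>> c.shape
(13, 5)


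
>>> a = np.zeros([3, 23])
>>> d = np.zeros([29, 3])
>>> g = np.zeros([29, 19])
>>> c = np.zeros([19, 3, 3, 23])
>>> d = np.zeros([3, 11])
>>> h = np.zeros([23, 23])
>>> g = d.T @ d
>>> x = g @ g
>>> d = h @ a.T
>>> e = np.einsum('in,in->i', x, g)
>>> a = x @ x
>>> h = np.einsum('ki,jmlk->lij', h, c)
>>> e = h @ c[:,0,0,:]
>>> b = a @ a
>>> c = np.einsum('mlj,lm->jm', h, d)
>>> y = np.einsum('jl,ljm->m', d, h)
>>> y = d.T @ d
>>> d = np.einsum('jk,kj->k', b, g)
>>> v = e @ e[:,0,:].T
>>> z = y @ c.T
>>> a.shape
(11, 11)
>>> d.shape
(11,)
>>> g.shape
(11, 11)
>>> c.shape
(19, 3)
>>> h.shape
(3, 23, 19)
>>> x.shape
(11, 11)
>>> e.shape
(3, 23, 23)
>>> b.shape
(11, 11)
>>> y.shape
(3, 3)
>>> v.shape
(3, 23, 3)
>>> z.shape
(3, 19)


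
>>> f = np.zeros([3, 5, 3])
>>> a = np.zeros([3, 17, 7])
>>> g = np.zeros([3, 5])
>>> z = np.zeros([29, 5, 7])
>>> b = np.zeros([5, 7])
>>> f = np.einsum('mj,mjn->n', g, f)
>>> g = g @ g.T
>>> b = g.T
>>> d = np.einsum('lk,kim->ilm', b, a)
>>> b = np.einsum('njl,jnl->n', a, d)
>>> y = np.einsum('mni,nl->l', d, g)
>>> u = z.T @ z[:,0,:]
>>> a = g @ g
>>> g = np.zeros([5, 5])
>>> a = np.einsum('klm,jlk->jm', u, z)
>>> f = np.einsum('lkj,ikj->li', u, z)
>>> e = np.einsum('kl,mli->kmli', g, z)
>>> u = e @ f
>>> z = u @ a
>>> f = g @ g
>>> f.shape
(5, 5)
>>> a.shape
(29, 7)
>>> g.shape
(5, 5)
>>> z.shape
(5, 29, 5, 7)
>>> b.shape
(3,)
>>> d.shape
(17, 3, 7)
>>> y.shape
(3,)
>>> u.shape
(5, 29, 5, 29)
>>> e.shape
(5, 29, 5, 7)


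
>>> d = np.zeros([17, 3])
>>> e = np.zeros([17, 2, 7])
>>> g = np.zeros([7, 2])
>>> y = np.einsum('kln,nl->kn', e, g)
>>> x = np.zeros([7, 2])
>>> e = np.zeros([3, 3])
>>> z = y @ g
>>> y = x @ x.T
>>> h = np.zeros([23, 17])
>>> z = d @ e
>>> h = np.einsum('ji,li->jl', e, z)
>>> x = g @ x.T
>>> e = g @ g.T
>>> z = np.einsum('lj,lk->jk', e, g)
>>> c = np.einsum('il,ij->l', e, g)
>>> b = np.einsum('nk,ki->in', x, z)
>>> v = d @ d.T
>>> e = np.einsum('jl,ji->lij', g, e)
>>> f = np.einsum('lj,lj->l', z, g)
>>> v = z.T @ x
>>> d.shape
(17, 3)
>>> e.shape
(2, 7, 7)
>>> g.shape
(7, 2)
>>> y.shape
(7, 7)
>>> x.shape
(7, 7)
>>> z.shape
(7, 2)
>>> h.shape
(3, 17)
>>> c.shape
(7,)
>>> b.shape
(2, 7)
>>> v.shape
(2, 7)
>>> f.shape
(7,)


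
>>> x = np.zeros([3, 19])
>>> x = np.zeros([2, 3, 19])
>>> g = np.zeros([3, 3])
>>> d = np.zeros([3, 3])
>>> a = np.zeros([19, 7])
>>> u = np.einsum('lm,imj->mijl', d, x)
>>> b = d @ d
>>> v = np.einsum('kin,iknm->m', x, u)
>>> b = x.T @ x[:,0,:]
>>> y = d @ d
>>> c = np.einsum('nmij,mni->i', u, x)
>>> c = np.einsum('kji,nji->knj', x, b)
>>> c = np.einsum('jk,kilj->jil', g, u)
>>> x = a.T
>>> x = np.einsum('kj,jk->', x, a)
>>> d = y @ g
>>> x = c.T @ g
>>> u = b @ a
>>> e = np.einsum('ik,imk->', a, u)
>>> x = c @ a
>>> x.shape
(3, 2, 7)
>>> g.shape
(3, 3)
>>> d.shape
(3, 3)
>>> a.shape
(19, 7)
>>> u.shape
(19, 3, 7)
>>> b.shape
(19, 3, 19)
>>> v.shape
(3,)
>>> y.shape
(3, 3)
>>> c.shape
(3, 2, 19)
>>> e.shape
()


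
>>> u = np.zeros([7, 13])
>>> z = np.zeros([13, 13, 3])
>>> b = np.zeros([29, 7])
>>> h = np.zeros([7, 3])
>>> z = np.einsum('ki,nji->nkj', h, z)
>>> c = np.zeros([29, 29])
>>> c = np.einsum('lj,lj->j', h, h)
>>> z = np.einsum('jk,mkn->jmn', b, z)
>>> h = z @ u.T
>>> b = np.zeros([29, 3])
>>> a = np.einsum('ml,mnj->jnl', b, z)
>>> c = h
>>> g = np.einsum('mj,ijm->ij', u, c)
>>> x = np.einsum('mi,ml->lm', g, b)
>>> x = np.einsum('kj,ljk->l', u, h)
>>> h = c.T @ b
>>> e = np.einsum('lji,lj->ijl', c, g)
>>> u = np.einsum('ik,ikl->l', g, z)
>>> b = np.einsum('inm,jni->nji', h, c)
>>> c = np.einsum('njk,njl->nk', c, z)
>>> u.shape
(13,)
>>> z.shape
(29, 13, 13)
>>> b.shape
(13, 29, 7)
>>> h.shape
(7, 13, 3)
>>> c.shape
(29, 7)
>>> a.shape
(13, 13, 3)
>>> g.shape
(29, 13)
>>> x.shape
(29,)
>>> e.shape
(7, 13, 29)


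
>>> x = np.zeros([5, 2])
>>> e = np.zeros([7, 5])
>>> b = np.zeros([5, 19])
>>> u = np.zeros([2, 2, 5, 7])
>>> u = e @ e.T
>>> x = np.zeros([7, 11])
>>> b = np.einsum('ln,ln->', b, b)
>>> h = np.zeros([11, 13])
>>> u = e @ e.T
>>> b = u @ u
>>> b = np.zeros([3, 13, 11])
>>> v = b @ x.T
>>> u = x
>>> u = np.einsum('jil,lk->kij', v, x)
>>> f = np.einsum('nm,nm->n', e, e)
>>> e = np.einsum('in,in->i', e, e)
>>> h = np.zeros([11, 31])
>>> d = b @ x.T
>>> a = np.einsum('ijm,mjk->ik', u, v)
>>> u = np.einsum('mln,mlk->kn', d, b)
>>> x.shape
(7, 11)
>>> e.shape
(7,)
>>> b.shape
(3, 13, 11)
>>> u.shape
(11, 7)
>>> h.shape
(11, 31)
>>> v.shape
(3, 13, 7)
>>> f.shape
(7,)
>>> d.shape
(3, 13, 7)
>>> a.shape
(11, 7)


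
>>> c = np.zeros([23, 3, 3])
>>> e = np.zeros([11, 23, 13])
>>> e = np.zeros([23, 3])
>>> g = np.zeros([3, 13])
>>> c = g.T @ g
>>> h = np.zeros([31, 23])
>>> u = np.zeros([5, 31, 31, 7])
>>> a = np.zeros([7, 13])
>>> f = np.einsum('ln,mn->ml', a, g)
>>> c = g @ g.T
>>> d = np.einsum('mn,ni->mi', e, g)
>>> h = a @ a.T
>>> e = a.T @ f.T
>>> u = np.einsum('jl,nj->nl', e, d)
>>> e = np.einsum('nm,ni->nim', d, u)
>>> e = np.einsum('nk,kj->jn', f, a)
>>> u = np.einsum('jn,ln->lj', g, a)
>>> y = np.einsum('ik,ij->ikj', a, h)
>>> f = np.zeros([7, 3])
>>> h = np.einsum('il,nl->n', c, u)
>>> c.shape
(3, 3)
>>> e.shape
(13, 3)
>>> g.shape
(3, 13)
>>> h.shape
(7,)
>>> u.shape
(7, 3)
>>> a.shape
(7, 13)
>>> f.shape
(7, 3)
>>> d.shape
(23, 13)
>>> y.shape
(7, 13, 7)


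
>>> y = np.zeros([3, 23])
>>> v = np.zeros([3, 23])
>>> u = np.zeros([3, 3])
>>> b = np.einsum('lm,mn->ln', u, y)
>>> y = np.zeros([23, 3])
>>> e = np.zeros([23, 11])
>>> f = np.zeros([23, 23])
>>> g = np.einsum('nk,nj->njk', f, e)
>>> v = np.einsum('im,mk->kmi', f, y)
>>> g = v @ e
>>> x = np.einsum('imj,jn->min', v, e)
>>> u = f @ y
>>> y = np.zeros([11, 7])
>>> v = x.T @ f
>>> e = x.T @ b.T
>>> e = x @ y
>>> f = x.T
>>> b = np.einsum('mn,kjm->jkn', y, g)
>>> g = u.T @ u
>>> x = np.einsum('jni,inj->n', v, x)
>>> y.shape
(11, 7)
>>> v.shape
(11, 3, 23)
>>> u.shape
(23, 3)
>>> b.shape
(23, 3, 7)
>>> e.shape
(23, 3, 7)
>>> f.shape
(11, 3, 23)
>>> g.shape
(3, 3)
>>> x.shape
(3,)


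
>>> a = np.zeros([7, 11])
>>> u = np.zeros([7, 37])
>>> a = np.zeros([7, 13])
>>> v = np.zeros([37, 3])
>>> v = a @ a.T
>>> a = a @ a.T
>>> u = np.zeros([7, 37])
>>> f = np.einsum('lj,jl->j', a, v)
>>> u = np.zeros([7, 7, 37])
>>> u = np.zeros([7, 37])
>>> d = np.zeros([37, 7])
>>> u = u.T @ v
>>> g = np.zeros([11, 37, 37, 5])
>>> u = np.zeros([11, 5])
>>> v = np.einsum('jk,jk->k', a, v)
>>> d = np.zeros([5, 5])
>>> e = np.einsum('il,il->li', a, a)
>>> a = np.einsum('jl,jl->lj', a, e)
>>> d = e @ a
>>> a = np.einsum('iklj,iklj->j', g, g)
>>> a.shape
(5,)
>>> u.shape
(11, 5)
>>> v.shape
(7,)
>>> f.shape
(7,)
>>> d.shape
(7, 7)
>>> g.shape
(11, 37, 37, 5)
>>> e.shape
(7, 7)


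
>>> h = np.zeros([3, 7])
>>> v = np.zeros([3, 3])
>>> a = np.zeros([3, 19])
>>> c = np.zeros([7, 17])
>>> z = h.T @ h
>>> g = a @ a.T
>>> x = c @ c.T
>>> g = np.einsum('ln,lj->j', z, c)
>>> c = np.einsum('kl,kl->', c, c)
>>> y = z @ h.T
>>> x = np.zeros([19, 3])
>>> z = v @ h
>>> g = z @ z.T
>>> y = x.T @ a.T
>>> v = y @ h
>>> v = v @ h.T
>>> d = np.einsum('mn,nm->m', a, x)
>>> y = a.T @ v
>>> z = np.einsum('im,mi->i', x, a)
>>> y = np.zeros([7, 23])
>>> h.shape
(3, 7)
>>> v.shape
(3, 3)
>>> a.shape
(3, 19)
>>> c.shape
()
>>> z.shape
(19,)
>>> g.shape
(3, 3)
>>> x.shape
(19, 3)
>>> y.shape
(7, 23)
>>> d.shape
(3,)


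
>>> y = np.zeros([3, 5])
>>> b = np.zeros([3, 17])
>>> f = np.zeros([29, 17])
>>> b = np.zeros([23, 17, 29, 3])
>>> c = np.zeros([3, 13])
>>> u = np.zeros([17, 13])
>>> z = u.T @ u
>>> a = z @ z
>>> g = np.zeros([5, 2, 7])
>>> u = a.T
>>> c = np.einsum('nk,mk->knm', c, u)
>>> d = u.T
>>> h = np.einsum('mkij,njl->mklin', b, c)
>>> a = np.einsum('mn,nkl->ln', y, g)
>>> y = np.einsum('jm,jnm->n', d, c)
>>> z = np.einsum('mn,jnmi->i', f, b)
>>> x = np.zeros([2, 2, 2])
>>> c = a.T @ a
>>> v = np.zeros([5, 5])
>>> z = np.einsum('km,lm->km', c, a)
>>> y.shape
(3,)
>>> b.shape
(23, 17, 29, 3)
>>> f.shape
(29, 17)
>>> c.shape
(5, 5)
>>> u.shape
(13, 13)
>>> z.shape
(5, 5)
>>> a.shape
(7, 5)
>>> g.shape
(5, 2, 7)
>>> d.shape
(13, 13)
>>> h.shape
(23, 17, 13, 29, 13)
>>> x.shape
(2, 2, 2)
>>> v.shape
(5, 5)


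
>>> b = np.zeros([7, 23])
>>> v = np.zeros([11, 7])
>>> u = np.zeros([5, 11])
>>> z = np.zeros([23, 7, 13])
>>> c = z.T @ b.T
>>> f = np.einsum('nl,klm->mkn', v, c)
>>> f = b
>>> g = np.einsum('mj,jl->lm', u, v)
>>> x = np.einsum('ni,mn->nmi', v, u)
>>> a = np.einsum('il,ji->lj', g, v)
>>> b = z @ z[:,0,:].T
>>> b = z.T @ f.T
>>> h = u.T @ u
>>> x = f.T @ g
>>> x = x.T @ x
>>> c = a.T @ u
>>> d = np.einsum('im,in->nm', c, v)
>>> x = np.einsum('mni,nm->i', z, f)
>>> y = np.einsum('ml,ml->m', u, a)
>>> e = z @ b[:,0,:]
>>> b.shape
(13, 7, 7)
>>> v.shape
(11, 7)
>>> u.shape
(5, 11)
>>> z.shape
(23, 7, 13)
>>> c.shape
(11, 11)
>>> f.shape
(7, 23)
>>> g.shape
(7, 5)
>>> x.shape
(13,)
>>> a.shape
(5, 11)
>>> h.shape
(11, 11)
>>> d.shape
(7, 11)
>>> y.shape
(5,)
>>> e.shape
(23, 7, 7)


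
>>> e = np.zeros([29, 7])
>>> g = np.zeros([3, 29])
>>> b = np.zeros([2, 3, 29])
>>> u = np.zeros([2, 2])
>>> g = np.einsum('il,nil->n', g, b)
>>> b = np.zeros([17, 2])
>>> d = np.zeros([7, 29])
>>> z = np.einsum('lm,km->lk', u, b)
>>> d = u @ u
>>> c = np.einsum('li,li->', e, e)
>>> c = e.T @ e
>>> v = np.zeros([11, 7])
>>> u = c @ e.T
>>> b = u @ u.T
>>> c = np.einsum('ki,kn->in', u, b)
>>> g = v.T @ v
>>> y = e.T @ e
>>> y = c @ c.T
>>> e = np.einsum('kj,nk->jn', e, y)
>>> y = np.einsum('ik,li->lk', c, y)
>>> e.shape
(7, 29)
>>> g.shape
(7, 7)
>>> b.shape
(7, 7)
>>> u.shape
(7, 29)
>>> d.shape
(2, 2)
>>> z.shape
(2, 17)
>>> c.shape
(29, 7)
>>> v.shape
(11, 7)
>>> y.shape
(29, 7)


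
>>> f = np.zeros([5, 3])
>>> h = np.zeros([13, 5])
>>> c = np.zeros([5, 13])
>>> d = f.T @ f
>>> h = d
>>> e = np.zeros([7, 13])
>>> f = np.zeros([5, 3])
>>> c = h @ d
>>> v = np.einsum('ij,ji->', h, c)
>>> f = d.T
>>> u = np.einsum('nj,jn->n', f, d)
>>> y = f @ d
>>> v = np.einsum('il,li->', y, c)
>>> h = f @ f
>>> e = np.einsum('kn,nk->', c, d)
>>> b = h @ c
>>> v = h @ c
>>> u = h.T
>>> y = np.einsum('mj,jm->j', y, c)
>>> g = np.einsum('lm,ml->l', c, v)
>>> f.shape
(3, 3)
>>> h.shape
(3, 3)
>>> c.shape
(3, 3)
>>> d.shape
(3, 3)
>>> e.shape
()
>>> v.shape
(3, 3)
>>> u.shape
(3, 3)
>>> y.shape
(3,)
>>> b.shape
(3, 3)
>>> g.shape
(3,)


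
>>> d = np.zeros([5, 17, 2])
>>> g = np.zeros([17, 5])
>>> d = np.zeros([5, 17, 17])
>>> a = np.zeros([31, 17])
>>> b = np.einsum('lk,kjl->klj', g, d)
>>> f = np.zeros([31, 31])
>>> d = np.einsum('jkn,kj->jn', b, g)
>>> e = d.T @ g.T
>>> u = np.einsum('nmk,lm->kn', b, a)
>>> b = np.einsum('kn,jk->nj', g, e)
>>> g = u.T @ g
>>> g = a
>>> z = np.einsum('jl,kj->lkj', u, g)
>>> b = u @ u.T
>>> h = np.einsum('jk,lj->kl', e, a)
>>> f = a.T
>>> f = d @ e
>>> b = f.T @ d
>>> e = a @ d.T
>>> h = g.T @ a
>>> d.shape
(5, 17)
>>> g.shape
(31, 17)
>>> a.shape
(31, 17)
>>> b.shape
(17, 17)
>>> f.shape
(5, 17)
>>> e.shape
(31, 5)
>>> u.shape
(17, 5)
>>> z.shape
(5, 31, 17)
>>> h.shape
(17, 17)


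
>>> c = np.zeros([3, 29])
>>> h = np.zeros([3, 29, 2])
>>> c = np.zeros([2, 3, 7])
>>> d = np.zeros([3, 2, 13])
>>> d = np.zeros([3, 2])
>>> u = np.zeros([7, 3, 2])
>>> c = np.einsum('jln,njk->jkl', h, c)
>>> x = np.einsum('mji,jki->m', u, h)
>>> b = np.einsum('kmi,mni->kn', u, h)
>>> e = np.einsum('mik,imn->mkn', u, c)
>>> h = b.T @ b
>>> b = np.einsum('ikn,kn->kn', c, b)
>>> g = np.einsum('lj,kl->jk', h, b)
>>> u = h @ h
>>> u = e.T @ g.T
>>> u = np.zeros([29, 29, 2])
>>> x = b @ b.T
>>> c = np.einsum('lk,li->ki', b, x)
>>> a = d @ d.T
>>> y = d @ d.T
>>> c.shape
(29, 7)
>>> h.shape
(29, 29)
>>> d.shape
(3, 2)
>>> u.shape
(29, 29, 2)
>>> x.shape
(7, 7)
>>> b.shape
(7, 29)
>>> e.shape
(7, 2, 29)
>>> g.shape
(29, 7)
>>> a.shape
(3, 3)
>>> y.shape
(3, 3)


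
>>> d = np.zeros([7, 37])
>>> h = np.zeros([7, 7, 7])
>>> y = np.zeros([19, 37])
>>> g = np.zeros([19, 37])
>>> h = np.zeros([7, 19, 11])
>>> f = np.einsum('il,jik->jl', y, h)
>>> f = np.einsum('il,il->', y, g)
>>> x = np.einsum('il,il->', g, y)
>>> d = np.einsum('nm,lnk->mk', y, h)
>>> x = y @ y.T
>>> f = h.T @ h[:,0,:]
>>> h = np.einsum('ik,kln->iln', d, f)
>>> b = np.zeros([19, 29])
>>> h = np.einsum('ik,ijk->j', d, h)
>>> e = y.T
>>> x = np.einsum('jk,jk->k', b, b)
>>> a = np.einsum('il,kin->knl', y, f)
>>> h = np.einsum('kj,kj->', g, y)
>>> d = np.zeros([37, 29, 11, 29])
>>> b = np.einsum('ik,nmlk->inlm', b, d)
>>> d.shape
(37, 29, 11, 29)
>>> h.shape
()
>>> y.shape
(19, 37)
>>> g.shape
(19, 37)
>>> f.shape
(11, 19, 11)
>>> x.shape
(29,)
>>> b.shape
(19, 37, 11, 29)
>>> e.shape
(37, 19)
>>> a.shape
(11, 11, 37)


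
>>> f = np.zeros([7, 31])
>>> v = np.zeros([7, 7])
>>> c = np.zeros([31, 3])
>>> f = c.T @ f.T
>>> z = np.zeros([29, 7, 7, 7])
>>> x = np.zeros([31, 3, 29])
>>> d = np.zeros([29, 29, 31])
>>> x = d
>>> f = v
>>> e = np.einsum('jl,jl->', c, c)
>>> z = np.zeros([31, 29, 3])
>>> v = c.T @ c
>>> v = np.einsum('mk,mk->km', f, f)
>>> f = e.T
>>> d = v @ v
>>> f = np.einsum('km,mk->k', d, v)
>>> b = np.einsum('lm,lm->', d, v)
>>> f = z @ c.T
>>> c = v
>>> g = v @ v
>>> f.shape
(31, 29, 31)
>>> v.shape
(7, 7)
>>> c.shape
(7, 7)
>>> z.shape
(31, 29, 3)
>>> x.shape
(29, 29, 31)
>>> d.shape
(7, 7)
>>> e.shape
()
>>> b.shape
()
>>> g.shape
(7, 7)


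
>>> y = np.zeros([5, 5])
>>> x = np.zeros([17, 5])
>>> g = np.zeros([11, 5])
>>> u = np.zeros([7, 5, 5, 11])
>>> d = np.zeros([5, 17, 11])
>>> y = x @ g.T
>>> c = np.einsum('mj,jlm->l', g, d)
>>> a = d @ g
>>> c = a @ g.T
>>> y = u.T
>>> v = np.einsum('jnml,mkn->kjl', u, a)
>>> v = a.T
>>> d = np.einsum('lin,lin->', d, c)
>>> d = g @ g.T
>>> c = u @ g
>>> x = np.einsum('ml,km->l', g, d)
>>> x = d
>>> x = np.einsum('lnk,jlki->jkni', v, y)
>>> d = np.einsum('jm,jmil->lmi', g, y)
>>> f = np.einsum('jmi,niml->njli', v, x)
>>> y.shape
(11, 5, 5, 7)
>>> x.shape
(11, 5, 17, 7)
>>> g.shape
(11, 5)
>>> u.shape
(7, 5, 5, 11)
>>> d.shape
(7, 5, 5)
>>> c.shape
(7, 5, 5, 5)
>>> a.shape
(5, 17, 5)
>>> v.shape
(5, 17, 5)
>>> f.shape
(11, 5, 7, 5)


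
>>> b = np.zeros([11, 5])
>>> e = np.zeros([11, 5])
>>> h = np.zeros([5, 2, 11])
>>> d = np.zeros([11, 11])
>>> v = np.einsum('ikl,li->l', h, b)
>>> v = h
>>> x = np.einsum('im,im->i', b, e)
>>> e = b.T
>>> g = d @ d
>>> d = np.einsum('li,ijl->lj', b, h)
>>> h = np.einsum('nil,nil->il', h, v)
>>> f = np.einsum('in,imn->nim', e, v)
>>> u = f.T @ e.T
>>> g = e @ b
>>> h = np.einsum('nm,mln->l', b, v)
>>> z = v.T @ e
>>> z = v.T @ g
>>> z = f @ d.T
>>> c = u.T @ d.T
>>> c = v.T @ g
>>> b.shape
(11, 5)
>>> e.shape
(5, 11)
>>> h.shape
(2,)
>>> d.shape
(11, 2)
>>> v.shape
(5, 2, 11)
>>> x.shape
(11,)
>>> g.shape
(5, 5)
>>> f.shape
(11, 5, 2)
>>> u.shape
(2, 5, 5)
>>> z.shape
(11, 5, 11)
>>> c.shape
(11, 2, 5)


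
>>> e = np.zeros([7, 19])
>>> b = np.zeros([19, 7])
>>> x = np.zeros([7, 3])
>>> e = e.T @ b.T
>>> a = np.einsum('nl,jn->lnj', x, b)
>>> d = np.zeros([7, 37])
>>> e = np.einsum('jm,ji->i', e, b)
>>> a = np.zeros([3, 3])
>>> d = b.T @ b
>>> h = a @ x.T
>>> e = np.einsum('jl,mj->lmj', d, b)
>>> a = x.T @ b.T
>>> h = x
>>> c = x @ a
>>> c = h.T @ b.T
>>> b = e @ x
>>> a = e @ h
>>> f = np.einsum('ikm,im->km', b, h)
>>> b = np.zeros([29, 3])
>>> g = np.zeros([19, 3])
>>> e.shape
(7, 19, 7)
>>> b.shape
(29, 3)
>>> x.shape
(7, 3)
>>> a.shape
(7, 19, 3)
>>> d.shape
(7, 7)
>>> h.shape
(7, 3)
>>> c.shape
(3, 19)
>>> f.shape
(19, 3)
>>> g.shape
(19, 3)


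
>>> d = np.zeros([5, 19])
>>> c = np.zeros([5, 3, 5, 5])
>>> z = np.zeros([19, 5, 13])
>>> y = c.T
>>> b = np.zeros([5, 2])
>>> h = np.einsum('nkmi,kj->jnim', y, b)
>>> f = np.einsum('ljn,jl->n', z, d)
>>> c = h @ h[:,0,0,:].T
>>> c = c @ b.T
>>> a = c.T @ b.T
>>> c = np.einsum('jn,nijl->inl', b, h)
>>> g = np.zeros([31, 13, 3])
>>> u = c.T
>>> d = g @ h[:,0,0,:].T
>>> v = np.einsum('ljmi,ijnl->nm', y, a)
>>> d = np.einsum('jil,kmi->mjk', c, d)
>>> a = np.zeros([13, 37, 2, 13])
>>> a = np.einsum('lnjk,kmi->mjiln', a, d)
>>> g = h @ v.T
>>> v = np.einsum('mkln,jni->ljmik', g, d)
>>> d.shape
(13, 5, 31)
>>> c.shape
(5, 2, 3)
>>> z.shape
(19, 5, 13)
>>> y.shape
(5, 5, 3, 5)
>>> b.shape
(5, 2)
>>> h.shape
(2, 5, 5, 3)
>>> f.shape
(13,)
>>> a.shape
(5, 2, 31, 13, 37)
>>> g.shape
(2, 5, 5, 5)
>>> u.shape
(3, 2, 5)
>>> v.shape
(5, 13, 2, 31, 5)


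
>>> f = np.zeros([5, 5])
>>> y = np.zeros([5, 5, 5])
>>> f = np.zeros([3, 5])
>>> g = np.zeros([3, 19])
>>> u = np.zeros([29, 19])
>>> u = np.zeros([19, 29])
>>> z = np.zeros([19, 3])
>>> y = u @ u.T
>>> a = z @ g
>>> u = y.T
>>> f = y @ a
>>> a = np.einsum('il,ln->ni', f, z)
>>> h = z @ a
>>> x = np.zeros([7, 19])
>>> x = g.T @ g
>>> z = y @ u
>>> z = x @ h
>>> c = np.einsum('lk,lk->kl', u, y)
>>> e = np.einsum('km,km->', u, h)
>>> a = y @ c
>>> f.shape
(19, 19)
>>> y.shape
(19, 19)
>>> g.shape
(3, 19)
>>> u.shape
(19, 19)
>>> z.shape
(19, 19)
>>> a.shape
(19, 19)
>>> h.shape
(19, 19)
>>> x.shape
(19, 19)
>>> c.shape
(19, 19)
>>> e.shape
()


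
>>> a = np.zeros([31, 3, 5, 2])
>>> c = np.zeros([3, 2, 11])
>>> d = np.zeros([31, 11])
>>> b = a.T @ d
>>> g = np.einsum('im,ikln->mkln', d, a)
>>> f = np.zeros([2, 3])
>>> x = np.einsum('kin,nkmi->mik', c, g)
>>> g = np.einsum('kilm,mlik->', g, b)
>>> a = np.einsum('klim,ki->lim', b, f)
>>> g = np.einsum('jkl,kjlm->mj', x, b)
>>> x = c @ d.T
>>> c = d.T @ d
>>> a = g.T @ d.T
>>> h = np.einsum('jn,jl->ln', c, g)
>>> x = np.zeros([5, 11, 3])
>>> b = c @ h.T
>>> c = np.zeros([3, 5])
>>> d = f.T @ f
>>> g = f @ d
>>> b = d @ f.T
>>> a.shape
(5, 31)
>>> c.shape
(3, 5)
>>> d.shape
(3, 3)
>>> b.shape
(3, 2)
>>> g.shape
(2, 3)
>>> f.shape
(2, 3)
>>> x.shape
(5, 11, 3)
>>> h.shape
(5, 11)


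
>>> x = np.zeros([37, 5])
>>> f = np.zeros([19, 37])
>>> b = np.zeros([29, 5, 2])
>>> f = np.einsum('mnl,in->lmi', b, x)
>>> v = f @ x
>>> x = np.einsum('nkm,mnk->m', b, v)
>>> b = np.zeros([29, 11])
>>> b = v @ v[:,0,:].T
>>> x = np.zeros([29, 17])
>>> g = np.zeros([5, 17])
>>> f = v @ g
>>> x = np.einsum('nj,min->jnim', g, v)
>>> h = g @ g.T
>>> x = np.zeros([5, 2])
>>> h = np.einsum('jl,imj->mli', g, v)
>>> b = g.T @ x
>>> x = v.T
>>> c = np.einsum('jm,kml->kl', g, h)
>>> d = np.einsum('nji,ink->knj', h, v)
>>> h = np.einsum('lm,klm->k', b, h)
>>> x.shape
(5, 29, 2)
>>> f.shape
(2, 29, 17)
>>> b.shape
(17, 2)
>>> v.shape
(2, 29, 5)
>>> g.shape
(5, 17)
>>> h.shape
(29,)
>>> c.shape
(29, 2)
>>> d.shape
(5, 29, 17)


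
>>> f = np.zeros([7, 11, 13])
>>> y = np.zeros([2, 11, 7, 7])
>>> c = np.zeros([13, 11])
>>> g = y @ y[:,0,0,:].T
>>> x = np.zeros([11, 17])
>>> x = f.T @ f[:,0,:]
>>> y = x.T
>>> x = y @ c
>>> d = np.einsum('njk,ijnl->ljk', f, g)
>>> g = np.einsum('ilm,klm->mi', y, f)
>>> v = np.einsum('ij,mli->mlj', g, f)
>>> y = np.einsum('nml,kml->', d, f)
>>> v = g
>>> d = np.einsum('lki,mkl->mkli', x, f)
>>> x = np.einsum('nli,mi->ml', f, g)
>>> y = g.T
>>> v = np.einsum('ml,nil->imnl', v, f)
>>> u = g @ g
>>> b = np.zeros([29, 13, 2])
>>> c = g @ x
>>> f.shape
(7, 11, 13)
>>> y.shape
(13, 13)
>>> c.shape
(13, 11)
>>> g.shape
(13, 13)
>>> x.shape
(13, 11)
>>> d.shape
(7, 11, 13, 11)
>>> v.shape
(11, 13, 7, 13)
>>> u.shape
(13, 13)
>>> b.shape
(29, 13, 2)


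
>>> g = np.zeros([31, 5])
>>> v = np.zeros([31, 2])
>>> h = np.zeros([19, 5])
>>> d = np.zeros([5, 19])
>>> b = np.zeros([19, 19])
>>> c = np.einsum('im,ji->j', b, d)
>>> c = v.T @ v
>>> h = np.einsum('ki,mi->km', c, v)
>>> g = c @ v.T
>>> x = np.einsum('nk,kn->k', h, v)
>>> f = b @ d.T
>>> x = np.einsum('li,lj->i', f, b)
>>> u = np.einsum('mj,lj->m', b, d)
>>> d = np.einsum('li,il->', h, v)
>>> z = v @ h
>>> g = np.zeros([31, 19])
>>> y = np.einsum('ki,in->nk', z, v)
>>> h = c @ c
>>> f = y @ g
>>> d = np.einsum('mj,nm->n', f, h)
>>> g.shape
(31, 19)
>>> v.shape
(31, 2)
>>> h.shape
(2, 2)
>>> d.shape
(2,)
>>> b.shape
(19, 19)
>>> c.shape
(2, 2)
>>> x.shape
(5,)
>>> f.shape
(2, 19)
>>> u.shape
(19,)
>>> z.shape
(31, 31)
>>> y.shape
(2, 31)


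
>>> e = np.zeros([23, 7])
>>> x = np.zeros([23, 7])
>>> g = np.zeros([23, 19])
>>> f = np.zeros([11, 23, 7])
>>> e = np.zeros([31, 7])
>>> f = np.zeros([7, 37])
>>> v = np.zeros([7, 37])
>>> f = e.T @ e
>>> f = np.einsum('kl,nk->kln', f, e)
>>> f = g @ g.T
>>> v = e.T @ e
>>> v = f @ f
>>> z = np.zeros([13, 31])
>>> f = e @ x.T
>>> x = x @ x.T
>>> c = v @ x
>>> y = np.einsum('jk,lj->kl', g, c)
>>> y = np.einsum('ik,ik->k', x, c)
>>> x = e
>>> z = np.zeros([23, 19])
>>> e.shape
(31, 7)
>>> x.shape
(31, 7)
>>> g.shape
(23, 19)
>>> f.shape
(31, 23)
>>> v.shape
(23, 23)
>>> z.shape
(23, 19)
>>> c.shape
(23, 23)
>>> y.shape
(23,)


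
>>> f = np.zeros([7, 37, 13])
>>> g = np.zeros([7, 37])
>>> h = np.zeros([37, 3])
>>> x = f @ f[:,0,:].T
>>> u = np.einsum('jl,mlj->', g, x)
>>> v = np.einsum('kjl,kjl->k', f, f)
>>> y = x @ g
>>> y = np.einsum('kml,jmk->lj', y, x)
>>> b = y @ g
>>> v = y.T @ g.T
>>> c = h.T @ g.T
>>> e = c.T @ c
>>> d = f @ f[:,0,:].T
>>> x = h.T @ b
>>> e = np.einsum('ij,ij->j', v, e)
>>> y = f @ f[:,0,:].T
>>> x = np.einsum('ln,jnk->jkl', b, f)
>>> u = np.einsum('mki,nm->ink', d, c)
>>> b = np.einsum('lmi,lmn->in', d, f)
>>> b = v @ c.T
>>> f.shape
(7, 37, 13)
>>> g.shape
(7, 37)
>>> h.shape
(37, 3)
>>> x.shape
(7, 13, 37)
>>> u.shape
(7, 3, 37)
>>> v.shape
(7, 7)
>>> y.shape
(7, 37, 7)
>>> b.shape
(7, 3)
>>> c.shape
(3, 7)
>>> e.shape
(7,)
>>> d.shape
(7, 37, 7)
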